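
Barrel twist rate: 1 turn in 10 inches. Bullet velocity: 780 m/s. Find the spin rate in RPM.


twist_m = 10*0.0254 = 0.254 m
spin = v/twist = 780/0.254 = 3070.866 rev/s
RPM = spin*60 = 3070.866*60 ≈ 184252 RPM

184252 RPM


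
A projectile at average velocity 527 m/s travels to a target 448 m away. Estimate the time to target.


t = d/v = 448/527 = 0.8501 s

0.8501 s


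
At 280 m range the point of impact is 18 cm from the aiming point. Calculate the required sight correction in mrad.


1 mrad subtends 1 cm per 10 m of range, so adj = error_cm / (dist_m / 10) = 18 / (280/10) = 0.6429 mrad

0.6429 mrad


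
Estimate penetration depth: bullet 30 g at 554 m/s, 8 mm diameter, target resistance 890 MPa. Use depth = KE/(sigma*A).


A = pi*(d/2)^2 = pi*(8/2)^2 = 50.2655 mm^2
E = 0.5*m*v^2 = 0.5*0.03*554^2 = 4603.74 J
depth = E/(sigma*A) = 4603.74 J / (890 MPa * 50.2655 mm^2) = 4603.74/(890 * 50.2655) m = 0.102908 m ≈ 102.9 mm

102.9 mm


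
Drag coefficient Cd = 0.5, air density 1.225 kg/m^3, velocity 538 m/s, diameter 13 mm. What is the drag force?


A = pi*(d/2)^2 = pi*(13/2000)^2 = 1.32732e-04 m^2
Fd = 0.5*Cd*rho*A*v^2 = 0.5*0.5*1.225*1.32732e-04*538^2 = 11.77 N

11.77 N


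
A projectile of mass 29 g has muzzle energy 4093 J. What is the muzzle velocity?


v = sqrt(2*E/m) = sqrt(2*4093/0.029) = 531.3 m/s

531.3 m/s


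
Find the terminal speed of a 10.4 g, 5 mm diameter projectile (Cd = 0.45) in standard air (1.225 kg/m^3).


A = pi*(d/2)^2 = pi*(5/2000)^2 = 1.96350e-05 m^2
vt = sqrt(2mg/(Cd*rho*A)) = sqrt(2*0.0104*9.81/(0.45 * 1.225 * 1.96350e-05)) = 137.3 m/s

137.3 m/s


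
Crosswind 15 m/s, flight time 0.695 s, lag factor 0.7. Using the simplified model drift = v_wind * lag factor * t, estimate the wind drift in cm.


drift = v_wind * lag * t = 15 * 0.7 * 0.695 = 7.2975 m ≈ 729.8 cm

729.8 cm


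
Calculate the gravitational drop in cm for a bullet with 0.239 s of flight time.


drop = 0.5*g*t^2 = 0.5*9.81*0.239^2 = 0.280179 m ≈ 28.02 cm

28.02 cm


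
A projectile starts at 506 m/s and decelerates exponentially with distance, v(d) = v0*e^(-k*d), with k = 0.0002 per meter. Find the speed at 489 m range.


v = v0*exp(-k*d) = 506*exp(-0.0002*489) = 458.9 m/s

458.9 m/s


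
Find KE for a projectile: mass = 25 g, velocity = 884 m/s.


E = 0.5*m*v^2 = 0.5*0.025*884^2 = 9768 J

9768 J


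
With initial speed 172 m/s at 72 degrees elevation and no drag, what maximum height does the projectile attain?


H = (v0*sin(theta))^2 / (2g) = (172*sin(72°))^2 / (2*9.81) = 1364 m

1364 m


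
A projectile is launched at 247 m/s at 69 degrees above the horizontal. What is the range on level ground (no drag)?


R = v0^2 * sin(2*theta) / g = 247^2 * sin(2*69°) / 9.81 = 4161 m

4161 m


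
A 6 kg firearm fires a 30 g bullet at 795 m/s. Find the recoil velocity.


v_recoil = m_p * v_p / m_gun = 0.03 * 795 / 6 = 3.975 m/s

3.975 m/s


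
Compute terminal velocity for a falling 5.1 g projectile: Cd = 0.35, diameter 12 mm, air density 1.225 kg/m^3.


A = pi*(d/2)^2 = pi*(12/2000)^2 = 1.13097e-04 m^2
vt = sqrt(2mg/(Cd*rho*A)) = sqrt(2*0.0051*9.81/(0.35 * 1.225 * 1.13097e-04)) = 45.43 m/s

45.43 m/s


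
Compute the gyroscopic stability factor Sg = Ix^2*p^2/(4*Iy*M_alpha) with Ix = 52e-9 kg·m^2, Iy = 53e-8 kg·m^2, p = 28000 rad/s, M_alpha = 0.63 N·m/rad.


Sg = Ix^2 * p^2 / (4 * Iy * M_alpha) = (52e-9)^2 * 28000^2 / (4 * 53e-8 * 0.63) = 1.587

1.587


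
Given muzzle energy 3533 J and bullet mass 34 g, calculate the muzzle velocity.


v = sqrt(2*E/m) = sqrt(2*3533/0.034) = 455.9 m/s

455.9 m/s


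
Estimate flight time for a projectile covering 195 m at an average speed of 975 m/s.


t = d/v = 195/975 = 0.2 s

0.2 s


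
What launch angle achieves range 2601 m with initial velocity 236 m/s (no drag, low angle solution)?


sin(2*theta) = R*g/v0^2 = 2601*9.81/236^2 = 0.458126, theta = arcsin(0.458126)/2 = 13.63°

13.63 degrees


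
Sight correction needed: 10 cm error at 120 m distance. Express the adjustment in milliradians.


1 mrad subtends 1 cm per 10 m of range, so adj = error_cm / (dist_m / 10) = 10 / (120/10) = 0.8333 mrad

0.8333 mrad


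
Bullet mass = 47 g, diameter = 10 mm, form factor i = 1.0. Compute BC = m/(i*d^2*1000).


BC = m/(i*d^2*1000) = 47/(1.0 * 10^2 * 1000) = 0.00047

0.00047


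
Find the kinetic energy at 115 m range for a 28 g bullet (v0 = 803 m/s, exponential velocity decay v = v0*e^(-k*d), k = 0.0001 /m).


v = v0*exp(-k*d) = 803*exp(-0.0001*115) = 793.818 m/s
E = 0.5*m*v^2 = 0.5*0.028*793.818^2 = 8822 J

8822 J


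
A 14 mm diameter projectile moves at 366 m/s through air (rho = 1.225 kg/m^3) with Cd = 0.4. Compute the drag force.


A = pi*(d/2)^2 = pi*(14/2000)^2 = 1.53938e-04 m^2
Fd = 0.5*Cd*rho*A*v^2 = 0.5*0.4*1.225*1.53938e-04*366^2 = 5.052 N

5.052 N


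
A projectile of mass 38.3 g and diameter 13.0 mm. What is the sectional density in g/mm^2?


SD = m/d^2 = 38.3/13.0^2 = 0.2266 g/mm^2

0.2266 g/mm^2


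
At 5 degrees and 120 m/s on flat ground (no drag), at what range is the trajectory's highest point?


R = v0^2*sin(2*theta)/g = 120^2*sin(2*5°)/9.81 = 254.896 m
apex_dist = R/2 = 254.896/2 = 127.4 m

127.4 m


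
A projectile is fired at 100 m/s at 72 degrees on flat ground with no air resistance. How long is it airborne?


T = 2*v0*sin(theta)/g = 2*100*sin(72°)/9.81 = 19.39 s

19.39 s


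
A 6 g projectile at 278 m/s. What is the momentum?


p = m*v = 0.006*278 = 1.668 kg·m/s

1.668 kg·m/s


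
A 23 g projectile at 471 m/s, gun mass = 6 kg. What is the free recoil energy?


v_r = m_p*v_p/m_gun = 0.023*471/6 = 1.8055 m/s, E_r = 0.5*m_gun*v_r^2 = 0.5*6*1.8055^2 = 9.779 J

9.779 J


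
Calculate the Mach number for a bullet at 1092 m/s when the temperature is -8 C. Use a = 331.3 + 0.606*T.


a = 331.3 + 0.606*(-8) = 326.452 m/s
M = v/a = 1092/326.452 = 3.345

3.345


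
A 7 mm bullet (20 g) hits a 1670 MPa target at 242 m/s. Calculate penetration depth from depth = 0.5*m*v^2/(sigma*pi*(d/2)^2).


A = pi*(d/2)^2 = pi*(7/2)^2 = 38.4845 mm^2
E = 0.5*m*v^2 = 0.5*0.02*242^2 = 585.64 J
depth = E/(sigma*A) = 585.64 J / (1670 MPa * 38.4845 mm^2) = 585.64/(1670 * 38.4845) m = 0.00911231 m ≈ 9.112 mm

9.112 mm


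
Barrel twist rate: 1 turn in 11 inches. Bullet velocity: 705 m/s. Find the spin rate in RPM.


twist_m = 11*0.0254 = 0.2794 m
spin = v/twist = 705/0.2794 = 2523.264 rev/s
RPM = spin*60 = 2523.264*60 ≈ 151396 RPM

151396 RPM


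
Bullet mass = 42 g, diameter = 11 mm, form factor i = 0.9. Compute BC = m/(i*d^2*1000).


BC = m/(i*d^2*1000) = 42/(0.9 * 11^2 * 1000) = 0.0003857

0.0003857


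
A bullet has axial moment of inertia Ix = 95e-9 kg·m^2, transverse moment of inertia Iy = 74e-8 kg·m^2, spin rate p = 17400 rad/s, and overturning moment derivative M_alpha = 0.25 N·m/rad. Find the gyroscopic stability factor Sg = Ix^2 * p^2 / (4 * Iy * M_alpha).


Sg = Ix^2 * p^2 / (4 * Iy * M_alpha) = (95e-9)^2 * 17400^2 / (4 * 74e-8 * 0.25) = 3.692

3.692


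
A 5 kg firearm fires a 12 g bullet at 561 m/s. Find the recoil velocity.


v_recoil = m_p * v_p / m_gun = 0.012 * 561 / 5 = 1.346 m/s

1.346 m/s


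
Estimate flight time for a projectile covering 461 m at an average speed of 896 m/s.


t = d/v = 461/896 = 0.5145 s

0.5145 s


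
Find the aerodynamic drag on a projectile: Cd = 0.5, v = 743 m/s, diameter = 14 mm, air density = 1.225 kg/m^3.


A = pi*(d/2)^2 = pi*(14/2000)^2 = 1.53938e-04 m^2
Fd = 0.5*Cd*rho*A*v^2 = 0.5*0.5*1.225*1.53938e-04*743^2 = 26.03 N

26.03 N


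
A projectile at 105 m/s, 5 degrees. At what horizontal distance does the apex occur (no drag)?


R = v0^2*sin(2*theta)/g = 105^2*sin(2*5°)/9.81 = 195.155 m
apex_dist = R/2 = 195.155/2 = 97.58 m

97.58 m


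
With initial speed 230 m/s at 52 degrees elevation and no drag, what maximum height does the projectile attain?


H = (v0*sin(theta))^2 / (2g) = (230*sin(52°))^2 / (2*9.81) = 1674 m

1674 m


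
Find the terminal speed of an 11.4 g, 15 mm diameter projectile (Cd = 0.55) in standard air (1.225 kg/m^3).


A = pi*(d/2)^2 = pi*(15/2000)^2 = 1.76715e-04 m^2
vt = sqrt(2mg/(Cd*rho*A)) = sqrt(2*0.0114*9.81/(0.55 * 1.225 * 1.76715e-04)) = 43.34 m/s

43.34 m/s


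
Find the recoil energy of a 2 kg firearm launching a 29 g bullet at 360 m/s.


v_r = m_p*v_p/m_gun = 0.029*360/2 = 5.22 m/s, E_r = 0.5*m_gun*v_r^2 = 0.5*2*5.22^2 = 27.25 J

27.25 J


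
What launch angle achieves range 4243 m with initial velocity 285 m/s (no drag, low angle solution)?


sin(2*theta) = R*g/v0^2 = 4243*9.81/285^2 = 0.512451, theta = arcsin(0.512451)/2 = 15.41°

15.41 degrees


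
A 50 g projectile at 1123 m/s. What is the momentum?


p = m*v = 0.05*1123 = 56.15 kg·m/s

56.15 kg·m/s


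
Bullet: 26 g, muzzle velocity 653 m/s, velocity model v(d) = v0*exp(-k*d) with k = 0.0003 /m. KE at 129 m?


v = v0*exp(-k*d) = 653*exp(-0.0003*129) = 628.212 m/s
E = 0.5*m*v^2 = 0.5*0.026*628.212^2 = 5130 J

5130 J


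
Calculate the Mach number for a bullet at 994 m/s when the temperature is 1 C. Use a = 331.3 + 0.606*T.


a = 331.3 + 0.606*(1) = 331.906 m/s
M = v/a = 994/331.906 = 2.995

2.995


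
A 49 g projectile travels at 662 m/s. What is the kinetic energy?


E = 0.5*m*v^2 = 0.5*0.049*662^2 = 10737 J

10737 J


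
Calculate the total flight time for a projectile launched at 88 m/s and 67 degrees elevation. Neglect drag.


T = 2*v0*sin(theta)/g = 2*88*sin(67°)/9.81 = 16.51 s

16.51 s


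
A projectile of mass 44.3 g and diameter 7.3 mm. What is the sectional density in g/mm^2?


SD = m/d^2 = 44.3/7.3^2 = 0.8313 g/mm^2

0.8313 g/mm^2


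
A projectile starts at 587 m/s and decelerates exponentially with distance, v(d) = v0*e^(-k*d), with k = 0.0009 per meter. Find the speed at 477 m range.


v = v0*exp(-k*d) = 587*exp(-0.0009*477) = 382.1 m/s

382.1 m/s


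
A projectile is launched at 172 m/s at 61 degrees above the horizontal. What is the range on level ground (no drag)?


R = v0^2 * sin(2*theta) / g = 172^2 * sin(2*61°) / 9.81 = 2557 m

2557 m


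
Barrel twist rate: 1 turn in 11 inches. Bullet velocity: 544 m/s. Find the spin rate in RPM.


twist_m = 11*0.0254 = 0.2794 m
spin = v/twist = 544/0.2794 = 1947.029 rev/s
RPM = spin*60 = 1947.029*60 ≈ 116822 RPM

116822 RPM


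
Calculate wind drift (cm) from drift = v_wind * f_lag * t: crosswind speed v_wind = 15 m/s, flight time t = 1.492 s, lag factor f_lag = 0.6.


drift = v_wind * lag * t = 15 * 0.6 * 1.492 = 13.428 m ≈ 1343 cm

1343 cm


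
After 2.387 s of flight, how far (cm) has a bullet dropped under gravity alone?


drop = 0.5*g*t^2 = 0.5*9.81*2.387^2 = 27.9476 m ≈ 2795 cm

2795 cm


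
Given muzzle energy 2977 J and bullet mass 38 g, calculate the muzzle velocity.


v = sqrt(2*E/m) = sqrt(2*2977/0.038) = 395.8 m/s

395.8 m/s


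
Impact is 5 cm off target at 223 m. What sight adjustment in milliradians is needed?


1 mrad subtends 1 cm per 10 m of range, so adj = error_cm / (dist_m / 10) = 5 / (223/10) = 0.2242 mrad

0.2242 mrad


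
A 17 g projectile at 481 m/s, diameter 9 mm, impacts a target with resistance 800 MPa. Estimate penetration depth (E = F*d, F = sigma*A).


A = pi*(d/2)^2 = pi*(9/2)^2 = 63.6173 mm^2
E = 0.5*m*v^2 = 0.5*0.017*481^2 = 1966.57 J
depth = E/(sigma*A) = 1966.57 J / (800 MPa * 63.6173 mm^2) = 1966.57/(800 * 63.6173) m = 0.0386406 m ≈ 38.64 mm

38.64 mm


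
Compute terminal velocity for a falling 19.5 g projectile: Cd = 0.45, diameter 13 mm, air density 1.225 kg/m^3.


A = pi*(d/2)^2 = pi*(13/2000)^2 = 1.32732e-04 m^2
vt = sqrt(2mg/(Cd*rho*A)) = sqrt(2*0.0195*9.81/(0.45 * 1.225 * 1.32732e-04)) = 72.31 m/s

72.31 m/s


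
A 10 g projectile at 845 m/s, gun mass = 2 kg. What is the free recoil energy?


v_r = m_p*v_p/m_gun = 0.01*845/2 = 4.225 m/s, E_r = 0.5*m_gun*v_r^2 = 0.5*2*4.225^2 = 17.85 J

17.85 J


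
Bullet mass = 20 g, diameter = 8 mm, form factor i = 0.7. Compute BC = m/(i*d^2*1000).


BC = m/(i*d^2*1000) = 20/(0.7 * 8^2 * 1000) = 0.0004464

0.0004464


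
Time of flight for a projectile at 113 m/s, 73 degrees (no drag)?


T = 2*v0*sin(theta)/g = 2*113*sin(73°)/9.81 = 22.03 s

22.03 s


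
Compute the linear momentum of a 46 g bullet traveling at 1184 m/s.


p = m*v = 0.046*1184 = 54.46 kg·m/s

54.46 kg·m/s


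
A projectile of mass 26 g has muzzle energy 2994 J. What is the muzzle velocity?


v = sqrt(2*E/m) = sqrt(2*2994/0.026) = 479.9 m/s

479.9 m/s


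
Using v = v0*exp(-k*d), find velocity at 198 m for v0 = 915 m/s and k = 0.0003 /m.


v = v0*exp(-k*d) = 915*exp(-0.0003*198) = 862.2 m/s

862.2 m/s


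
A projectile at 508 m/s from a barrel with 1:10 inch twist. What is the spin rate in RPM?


twist_m = 10*0.0254 = 0.254 m
spin = v/twist = 508/0.254 = 2000 rev/s
RPM = spin*60 = 2000*60 ≈ 120000 RPM

120000 RPM


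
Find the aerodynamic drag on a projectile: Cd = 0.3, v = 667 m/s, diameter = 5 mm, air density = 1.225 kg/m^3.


A = pi*(d/2)^2 = pi*(5/2000)^2 = 1.96350e-05 m^2
Fd = 0.5*Cd*rho*A*v^2 = 0.5*0.3*1.225*1.96350e-05*667^2 = 1.605 N

1.605 N


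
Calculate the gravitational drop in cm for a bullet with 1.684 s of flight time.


drop = 0.5*g*t^2 = 0.5*9.81*1.684^2 = 13.9099 m ≈ 1391 cm

1391 cm


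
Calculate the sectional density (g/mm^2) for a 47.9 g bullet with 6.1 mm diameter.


SD = m/d^2 = 47.9/6.1^2 = 1.287 g/mm^2

1.287 g/mm^2


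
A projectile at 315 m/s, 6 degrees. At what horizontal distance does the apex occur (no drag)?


R = v0^2*sin(2*theta)/g = 315^2*sin(2*6°)/9.81 = 2102.96 m
apex_dist = R/2 = 2102.96/2 = 1051 m

1051 m


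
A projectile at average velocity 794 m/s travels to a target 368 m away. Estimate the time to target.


t = d/v = 368/794 = 0.4635 s

0.4635 s


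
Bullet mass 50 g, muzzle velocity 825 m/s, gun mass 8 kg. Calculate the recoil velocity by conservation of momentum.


v_recoil = m_p * v_p / m_gun = 0.05 * 825 / 8 = 5.156 m/s

5.156 m/s


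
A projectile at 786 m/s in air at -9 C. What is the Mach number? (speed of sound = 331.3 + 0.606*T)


a = 331.3 + 0.606*(-9) = 325.846 m/s
M = v/a = 786/325.846 = 2.412

2.412


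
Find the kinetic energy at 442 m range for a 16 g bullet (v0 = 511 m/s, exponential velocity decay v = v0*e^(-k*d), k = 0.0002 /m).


v = v0*exp(-k*d) = 511*exp(-0.0002*442) = 467.767 m/s
E = 0.5*m*v^2 = 0.5*0.016*467.767^2 = 1750 J

1750 J


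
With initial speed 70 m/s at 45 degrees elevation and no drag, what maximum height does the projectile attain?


H = (v0*sin(theta))^2 / (2g) = (70*sin(45°))^2 / (2*9.81) = 124.9 m

124.9 m


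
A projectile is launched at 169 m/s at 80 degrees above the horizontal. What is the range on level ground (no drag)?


R = v0^2 * sin(2*theta) / g = 169^2 * sin(2*80°) / 9.81 = 995.8 m

995.8 m


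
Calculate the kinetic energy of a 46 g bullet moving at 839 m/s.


E = 0.5*m*v^2 = 0.5*0.046*839^2 = 16190 J

16190 J


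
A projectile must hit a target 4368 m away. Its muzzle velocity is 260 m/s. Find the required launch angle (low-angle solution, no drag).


sin(2*theta) = R*g/v0^2 = 4368*9.81/260^2 = 0.633877, theta = arcsin(0.633877)/2 = 19.67°

19.67 degrees


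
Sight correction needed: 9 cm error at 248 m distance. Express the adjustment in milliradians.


1 mrad subtends 1 cm per 10 m of range, so adj = error_cm / (dist_m / 10) = 9 / (248/10) = 0.3629 mrad

0.3629 mrad


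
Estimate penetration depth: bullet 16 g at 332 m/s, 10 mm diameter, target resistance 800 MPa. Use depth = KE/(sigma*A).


A = pi*(d/2)^2 = pi*(10/2)^2 = 78.5398 mm^2
E = 0.5*m*v^2 = 0.5*0.016*332^2 = 881.792 J
depth = E/(sigma*A) = 881.792 J / (800 MPa * 78.5398 mm^2) = 881.792/(800 * 78.5398) m = 0.0140342 m ≈ 14.03 mm

14.03 mm


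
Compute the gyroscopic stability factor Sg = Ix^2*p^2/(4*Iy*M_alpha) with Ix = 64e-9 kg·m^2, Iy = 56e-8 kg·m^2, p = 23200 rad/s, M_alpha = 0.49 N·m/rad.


Sg = Ix^2 * p^2 / (4 * Iy * M_alpha) = (64e-9)^2 * 23200^2 / (4 * 56e-8 * 0.49) = 2.009

2.009


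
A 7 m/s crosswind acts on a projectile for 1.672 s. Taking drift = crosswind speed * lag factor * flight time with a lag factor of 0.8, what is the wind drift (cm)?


drift = v_wind * lag * t = 7 * 0.8 * 1.672 = 9.3632 m ≈ 936.3 cm

936.3 cm


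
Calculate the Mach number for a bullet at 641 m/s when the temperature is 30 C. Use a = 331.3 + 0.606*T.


a = 331.3 + 0.606*(30) = 349.48 m/s
M = v/a = 641/349.48 = 1.834

1.834


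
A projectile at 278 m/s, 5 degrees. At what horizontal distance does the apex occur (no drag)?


R = v0^2*sin(2*theta)/g = 278^2*sin(2*5°)/9.81 = 1368.01 m
apex_dist = R/2 = 1368.01/2 = 684 m

684 m


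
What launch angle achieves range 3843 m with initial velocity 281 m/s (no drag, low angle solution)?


sin(2*theta) = R*g/v0^2 = 3843*9.81/281^2 = 0.477449, theta = arcsin(0.477449)/2 = 14.26°

14.26 degrees


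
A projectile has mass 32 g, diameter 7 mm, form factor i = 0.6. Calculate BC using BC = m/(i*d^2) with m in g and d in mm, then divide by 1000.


BC = m/(i*d^2*1000) = 32/(0.6 * 7^2 * 1000) = 0.001088

0.001088


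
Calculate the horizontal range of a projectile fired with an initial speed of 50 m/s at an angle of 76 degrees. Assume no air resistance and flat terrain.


R = v0^2 * sin(2*theta) / g = 50^2 * sin(2*76°) / 9.81 = 119.6 m

119.6 m


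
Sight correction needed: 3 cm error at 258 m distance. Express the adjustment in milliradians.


1 mrad subtends 1 cm per 10 m of range, so adj = error_cm / (dist_m / 10) = 3 / (258/10) = 0.1163 mrad

0.1163 mrad


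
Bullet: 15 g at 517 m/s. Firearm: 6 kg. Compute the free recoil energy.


v_r = m_p*v_p/m_gun = 0.015*517/6 = 1.2925 m/s, E_r = 0.5*m_gun*v_r^2 = 0.5*6*1.2925^2 = 5.012 J

5.012 J


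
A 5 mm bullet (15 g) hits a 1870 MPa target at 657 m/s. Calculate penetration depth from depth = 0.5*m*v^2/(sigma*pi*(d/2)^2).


A = pi*(d/2)^2 = pi*(5/2)^2 = 19.635 mm^2
E = 0.5*m*v^2 = 0.5*0.015*657^2 = 3237.37 J
depth = E/(sigma*A) = 3237.37 J / (1870 MPa * 19.635 mm^2) = 3237.37/(1870 * 19.635) m = 0.0881699 m ≈ 88.17 mm

88.17 mm


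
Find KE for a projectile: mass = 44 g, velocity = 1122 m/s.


E = 0.5*m*v^2 = 0.5*0.044*1122^2 = 27695 J

27695 J


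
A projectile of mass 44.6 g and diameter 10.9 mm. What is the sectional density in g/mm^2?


SD = m/d^2 = 44.6/10.9^2 = 0.3754 g/mm^2

0.3754 g/mm^2


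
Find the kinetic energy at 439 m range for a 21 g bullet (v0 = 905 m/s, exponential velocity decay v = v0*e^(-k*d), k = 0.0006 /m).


v = v0*exp(-k*d) = 905*exp(-0.0006*439) = 695.433 m/s
E = 0.5*m*v^2 = 0.5*0.021*695.433^2 = 5078 J

5078 J


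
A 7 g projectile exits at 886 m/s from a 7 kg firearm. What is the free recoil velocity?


v_recoil = m_p * v_p / m_gun = 0.007 * 886 / 7 = 0.886 m/s

0.886 m/s


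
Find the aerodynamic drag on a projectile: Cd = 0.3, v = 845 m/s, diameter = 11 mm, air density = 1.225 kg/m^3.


A = pi*(d/2)^2 = pi*(11/2000)^2 = 9.50332e-05 m^2
Fd = 0.5*Cd*rho*A*v^2 = 0.5*0.3*1.225*9.50332e-05*845^2 = 12.47 N

12.47 N


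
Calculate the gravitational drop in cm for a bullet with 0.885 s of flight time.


drop = 0.5*g*t^2 = 0.5*9.81*0.885^2 = 3.84172 m ≈ 384.2 cm

384.2 cm


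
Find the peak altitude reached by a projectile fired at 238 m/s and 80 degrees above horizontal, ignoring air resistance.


H = (v0*sin(theta))^2 / (2g) = (238*sin(80°))^2 / (2*9.81) = 2800 m

2800 m


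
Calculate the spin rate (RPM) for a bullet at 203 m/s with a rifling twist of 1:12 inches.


twist_m = 12*0.0254 = 0.3048 m
spin = v/twist = 203/0.3048 = 666.0105 rev/s
RPM = spin*60 = 666.0105*60 ≈ 39961 RPM

39961 RPM


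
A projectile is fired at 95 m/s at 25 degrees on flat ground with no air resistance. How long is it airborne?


T = 2*v0*sin(theta)/g = 2*95*sin(25°)/9.81 = 8.185 s

8.185 s


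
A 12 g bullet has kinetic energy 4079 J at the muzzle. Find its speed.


v = sqrt(2*E/m) = sqrt(2*4079/0.012) = 824.5 m/s

824.5 m/s


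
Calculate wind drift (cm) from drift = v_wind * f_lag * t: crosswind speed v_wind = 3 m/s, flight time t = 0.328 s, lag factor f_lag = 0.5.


drift = v_wind * lag * t = 3 * 0.5 * 0.328 = 0.492 m ≈ 49.2 cm

49.2 cm


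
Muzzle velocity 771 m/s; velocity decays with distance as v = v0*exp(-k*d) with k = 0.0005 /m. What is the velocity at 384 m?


v = v0*exp(-k*d) = 771*exp(-0.0005*384) = 636.3 m/s

636.3 m/s


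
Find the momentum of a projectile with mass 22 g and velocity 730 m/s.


p = m*v = 0.022*730 = 16.06 kg·m/s

16.06 kg·m/s


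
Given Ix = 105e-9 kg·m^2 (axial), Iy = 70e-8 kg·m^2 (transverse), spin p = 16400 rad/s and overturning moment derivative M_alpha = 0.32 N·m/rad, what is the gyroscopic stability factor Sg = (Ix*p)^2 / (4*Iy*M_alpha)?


Sg = Ix^2 * p^2 / (4 * Iy * M_alpha) = (105e-9)^2 * 16400^2 / (4 * 70e-8 * 0.32) = 3.309

3.309


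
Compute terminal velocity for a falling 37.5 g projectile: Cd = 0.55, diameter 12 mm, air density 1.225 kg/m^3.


A = pi*(d/2)^2 = pi*(12/2000)^2 = 1.13097e-04 m^2
vt = sqrt(2mg/(Cd*rho*A)) = sqrt(2*0.0375*9.81/(0.55 * 1.225 * 1.13097e-04)) = 98.26 m/s

98.26 m/s


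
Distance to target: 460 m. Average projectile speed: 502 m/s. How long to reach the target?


t = d/v = 460/502 = 0.9163 s

0.9163 s


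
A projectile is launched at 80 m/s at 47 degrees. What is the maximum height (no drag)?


H = (v0*sin(theta))^2 / (2g) = (80*sin(47°))^2 / (2*9.81) = 174.5 m

174.5 m


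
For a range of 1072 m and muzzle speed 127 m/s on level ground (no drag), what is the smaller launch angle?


sin(2*theta) = R*g/v0^2 = 1072*9.81/127^2 = 0.652013, theta = arcsin(0.652013)/2 = 20.35°

20.35 degrees


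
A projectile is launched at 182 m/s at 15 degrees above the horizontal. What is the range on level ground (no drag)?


R = v0^2 * sin(2*theta) / g = 182^2 * sin(2*15°) / 9.81 = 1688 m

1688 m


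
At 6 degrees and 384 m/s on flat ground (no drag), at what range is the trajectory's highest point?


R = v0^2*sin(2*theta)/g = 384^2*sin(2*6°)/9.81 = 3125.16 m
apex_dist = R/2 = 3125.16/2 = 1563 m

1563 m


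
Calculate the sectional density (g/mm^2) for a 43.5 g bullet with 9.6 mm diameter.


SD = m/d^2 = 43.5/9.6^2 = 0.472 g/mm^2

0.472 g/mm^2


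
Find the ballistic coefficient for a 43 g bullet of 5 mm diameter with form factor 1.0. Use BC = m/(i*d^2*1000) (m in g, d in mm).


BC = m/(i*d^2*1000) = 43/(1.0 * 5^2 * 1000) = 0.00172

0.00172


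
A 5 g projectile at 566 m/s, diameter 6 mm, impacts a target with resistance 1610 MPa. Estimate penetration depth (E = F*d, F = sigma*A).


A = pi*(d/2)^2 = pi*(6/2)^2 = 28.2743 mm^2
E = 0.5*m*v^2 = 0.5*0.005*566^2 = 800.89 J
depth = E/(sigma*A) = 800.89 J / (1610 MPa * 28.2743 mm^2) = 800.89/(1610 * 28.2743) m = 0.0175936 m ≈ 17.59 mm

17.59 mm


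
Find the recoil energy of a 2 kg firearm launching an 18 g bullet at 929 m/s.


v_r = m_p*v_p/m_gun = 0.018*929/2 = 8.361 m/s, E_r = 0.5*m_gun*v_r^2 = 0.5*2*8.361^2 = 69.91 J

69.91 J


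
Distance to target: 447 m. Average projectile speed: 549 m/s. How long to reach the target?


t = d/v = 447/549 = 0.8142 s

0.8142 s


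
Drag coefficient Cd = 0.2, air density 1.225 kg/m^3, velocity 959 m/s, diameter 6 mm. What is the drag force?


A = pi*(d/2)^2 = pi*(6/2000)^2 = 2.82743e-05 m^2
Fd = 0.5*Cd*rho*A*v^2 = 0.5*0.2*1.225*2.82743e-05*959^2 = 3.185 N

3.185 N


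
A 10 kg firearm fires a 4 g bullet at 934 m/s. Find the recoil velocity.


v_recoil = m_p * v_p / m_gun = 0.004 * 934 / 10 = 0.3736 m/s

0.3736 m/s


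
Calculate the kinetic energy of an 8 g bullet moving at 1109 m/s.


E = 0.5*m*v^2 = 0.5*0.008*1109^2 = 4920 J

4920 J


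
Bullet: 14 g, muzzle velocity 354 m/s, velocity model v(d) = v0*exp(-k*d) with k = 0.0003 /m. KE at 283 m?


v = v0*exp(-k*d) = 354*exp(-0.0003*283) = 325.186 m/s
E = 0.5*m*v^2 = 0.5*0.014*325.186^2 = 740.2 J

740.2 J


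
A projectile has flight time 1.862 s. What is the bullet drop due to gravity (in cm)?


drop = 0.5*g*t^2 = 0.5*9.81*1.862^2 = 17.0059 m ≈ 1701 cm

1701 cm


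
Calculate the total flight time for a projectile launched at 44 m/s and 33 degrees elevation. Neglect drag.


T = 2*v0*sin(theta)/g = 2*44*sin(33°)/9.81 = 4.886 s

4.886 s


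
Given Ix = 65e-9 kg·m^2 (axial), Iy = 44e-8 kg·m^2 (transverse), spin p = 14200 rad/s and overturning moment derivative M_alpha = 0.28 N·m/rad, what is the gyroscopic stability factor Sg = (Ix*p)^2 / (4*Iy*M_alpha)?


Sg = Ix^2 * p^2 / (4 * Iy * M_alpha) = (65e-9)^2 * 14200^2 / (4 * 44e-8 * 0.28) = 1.729

1.729


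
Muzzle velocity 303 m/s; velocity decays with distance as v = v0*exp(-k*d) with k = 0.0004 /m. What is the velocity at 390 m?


v = v0*exp(-k*d) = 303*exp(-0.0004*390) = 259.2 m/s

259.2 m/s


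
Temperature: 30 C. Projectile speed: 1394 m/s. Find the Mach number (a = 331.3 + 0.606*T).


a = 331.3 + 0.606*(30) = 349.48 m/s
M = v/a = 1394/349.48 = 3.989

3.989


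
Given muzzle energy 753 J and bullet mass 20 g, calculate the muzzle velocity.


v = sqrt(2*E/m) = sqrt(2*753/0.02) = 274.4 m/s

274.4 m/s


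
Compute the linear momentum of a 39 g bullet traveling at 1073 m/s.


p = m*v = 0.039*1073 = 41.85 kg·m/s

41.85 kg·m/s


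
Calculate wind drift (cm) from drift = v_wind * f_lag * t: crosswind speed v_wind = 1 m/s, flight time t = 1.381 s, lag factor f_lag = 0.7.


drift = v_wind * lag * t = 1 * 0.7 * 1.381 = 0.9667 m ≈ 96.67 cm

96.67 cm


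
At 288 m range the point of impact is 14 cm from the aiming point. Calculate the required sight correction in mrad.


1 mrad subtends 1 cm per 10 m of range, so adj = error_cm / (dist_m / 10) = 14 / (288/10) = 0.4861 mrad

0.4861 mrad


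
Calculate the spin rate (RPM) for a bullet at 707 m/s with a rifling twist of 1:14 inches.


twist_m = 14*0.0254 = 0.3556 m
spin = v/twist = 707/0.3556 = 1988.189 rev/s
RPM = spin*60 = 1988.189*60 ≈ 119291 RPM

119291 RPM


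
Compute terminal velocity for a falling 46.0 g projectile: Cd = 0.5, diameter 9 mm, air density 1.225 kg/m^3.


A = pi*(d/2)^2 = pi*(9/2000)^2 = 6.36173e-05 m^2
vt = sqrt(2mg/(Cd*rho*A)) = sqrt(2*0.046*9.81/(0.5 * 1.225 * 6.36173e-05)) = 152.2 m/s

152.2 m/s


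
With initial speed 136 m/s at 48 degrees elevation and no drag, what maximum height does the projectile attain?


H = (v0*sin(theta))^2 / (2g) = (136*sin(48°))^2 / (2*9.81) = 520.6 m

520.6 m


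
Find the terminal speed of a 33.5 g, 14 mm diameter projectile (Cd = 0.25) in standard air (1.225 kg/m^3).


A = pi*(d/2)^2 = pi*(14/2000)^2 = 1.53938e-04 m^2
vt = sqrt(2mg/(Cd*rho*A)) = sqrt(2*0.0335*9.81/(0.25 * 1.225 * 1.53938e-04)) = 118.1 m/s

118.1 m/s


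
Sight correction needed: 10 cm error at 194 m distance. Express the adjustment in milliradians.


1 mrad subtends 1 cm per 10 m of range, so adj = error_cm / (dist_m / 10) = 10 / (194/10) = 0.5155 mrad

0.5155 mrad


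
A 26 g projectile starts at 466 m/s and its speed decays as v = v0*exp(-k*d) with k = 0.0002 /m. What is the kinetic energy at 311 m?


v = v0*exp(-k*d) = 466*exp(-0.0002*311) = 437.898 m/s
E = 0.5*m*v^2 = 0.5*0.026*437.898^2 = 2493 J

2493 J


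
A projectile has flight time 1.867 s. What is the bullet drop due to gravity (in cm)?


drop = 0.5*g*t^2 = 0.5*9.81*1.867^2 = 17.0973 m ≈ 1710 cm

1710 cm


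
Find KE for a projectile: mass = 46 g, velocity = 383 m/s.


E = 0.5*m*v^2 = 0.5*0.046*383^2 = 3374 J

3374 J


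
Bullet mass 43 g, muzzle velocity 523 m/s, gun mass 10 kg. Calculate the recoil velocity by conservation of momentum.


v_recoil = m_p * v_p / m_gun = 0.043 * 523 / 10 = 2.249 m/s

2.249 m/s


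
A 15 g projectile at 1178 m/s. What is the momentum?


p = m*v = 0.015*1178 = 17.67 kg·m/s

17.67 kg·m/s


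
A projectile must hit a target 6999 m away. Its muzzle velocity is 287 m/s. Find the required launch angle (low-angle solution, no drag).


sin(2*theta) = R*g/v0^2 = 6999*9.81/287^2 = 0.833568, theta = arcsin(0.833568)/2 = 28.23°

28.23 degrees


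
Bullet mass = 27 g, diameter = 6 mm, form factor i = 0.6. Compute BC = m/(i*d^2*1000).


BC = m/(i*d^2*1000) = 27/(0.6 * 6^2 * 1000) = 0.00125

0.00125


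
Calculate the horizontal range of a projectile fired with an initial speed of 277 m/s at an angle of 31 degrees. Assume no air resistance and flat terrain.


R = v0^2 * sin(2*theta) / g = 277^2 * sin(2*31°) / 9.81 = 6906 m

6906 m


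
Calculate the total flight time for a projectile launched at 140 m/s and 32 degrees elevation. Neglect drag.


T = 2*v0*sin(theta)/g = 2*140*sin(32°)/9.81 = 15.13 s

15.13 s


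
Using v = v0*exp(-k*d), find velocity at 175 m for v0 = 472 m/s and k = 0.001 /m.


v = v0*exp(-k*d) = 472*exp(-0.001*175) = 396.2 m/s

396.2 m/s


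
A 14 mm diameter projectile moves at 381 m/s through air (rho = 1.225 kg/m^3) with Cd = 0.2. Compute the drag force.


A = pi*(d/2)^2 = pi*(14/2000)^2 = 1.53938e-04 m^2
Fd = 0.5*Cd*rho*A*v^2 = 0.5*0.2*1.225*1.53938e-04*381^2 = 2.737 N

2.737 N


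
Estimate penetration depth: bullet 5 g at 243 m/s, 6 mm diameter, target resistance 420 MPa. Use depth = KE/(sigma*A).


A = pi*(d/2)^2 = pi*(6/2)^2 = 28.2743 mm^2
E = 0.5*m*v^2 = 0.5*0.005*243^2 = 147.623 J
depth = E/(sigma*A) = 147.623 J / (420 MPa * 28.2743 mm^2) = 147.623/(420 * 28.2743) m = 0.0124311 m ≈ 12.43 mm

12.43 mm


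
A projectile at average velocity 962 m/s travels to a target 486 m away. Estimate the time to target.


t = d/v = 486/962 = 0.5052 s

0.5052 s


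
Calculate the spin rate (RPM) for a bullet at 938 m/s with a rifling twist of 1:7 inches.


twist_m = 7*0.0254 = 0.1778 m
spin = v/twist = 938/0.1778 = 5275.591 rev/s
RPM = spin*60 = 5275.591*60 ≈ 316535 RPM

316535 RPM


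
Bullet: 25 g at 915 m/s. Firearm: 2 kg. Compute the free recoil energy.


v_r = m_p*v_p/m_gun = 0.025*915/2 = 11.4375 m/s, E_r = 0.5*m_gun*v_r^2 = 0.5*2*11.4375^2 = 130.8 J

130.8 J


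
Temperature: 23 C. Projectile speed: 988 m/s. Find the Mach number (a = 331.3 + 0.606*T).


a = 331.3 + 0.606*(23) = 345.238 m/s
M = v/a = 988/345.238 = 2.862

2.862


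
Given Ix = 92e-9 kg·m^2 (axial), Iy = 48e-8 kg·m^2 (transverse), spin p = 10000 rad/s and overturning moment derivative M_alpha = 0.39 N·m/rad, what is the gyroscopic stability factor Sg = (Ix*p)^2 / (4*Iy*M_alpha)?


Sg = Ix^2 * p^2 / (4 * Iy * M_alpha) = (92e-9)^2 * 10000^2 / (4 * 48e-8 * 0.39) = 1.13

1.13


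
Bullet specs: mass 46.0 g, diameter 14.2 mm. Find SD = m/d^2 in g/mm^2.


SD = m/d^2 = 46.0/14.2^2 = 0.2281 g/mm^2

0.2281 g/mm^2


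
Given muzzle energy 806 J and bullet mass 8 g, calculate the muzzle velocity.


v = sqrt(2*E/m) = sqrt(2*806/0.008) = 448.9 m/s

448.9 m/s


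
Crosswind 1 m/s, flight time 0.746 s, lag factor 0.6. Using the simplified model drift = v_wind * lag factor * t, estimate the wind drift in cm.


drift = v_wind * lag * t = 1 * 0.6 * 0.746 = 0.4476 m ≈ 44.76 cm

44.76 cm


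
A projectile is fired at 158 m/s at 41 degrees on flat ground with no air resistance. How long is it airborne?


T = 2*v0*sin(theta)/g = 2*158*sin(41°)/9.81 = 21.13 s

21.13 s


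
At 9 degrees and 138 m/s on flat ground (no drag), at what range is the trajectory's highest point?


R = v0^2*sin(2*theta)/g = 138^2*sin(2*9°)/9.81 = 599.89 m
apex_dist = R/2 = 599.89/2 = 299.9 m

299.9 m


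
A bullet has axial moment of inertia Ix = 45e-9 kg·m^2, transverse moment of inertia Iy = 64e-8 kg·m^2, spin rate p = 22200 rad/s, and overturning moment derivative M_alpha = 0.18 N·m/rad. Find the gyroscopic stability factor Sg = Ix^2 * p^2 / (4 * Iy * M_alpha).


Sg = Ix^2 * p^2 / (4 * Iy * M_alpha) = (45e-9)^2 * 22200^2 / (4 * 64e-8 * 0.18) = 2.166

2.166


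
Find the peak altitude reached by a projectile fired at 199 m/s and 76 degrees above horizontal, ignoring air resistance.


H = (v0*sin(theta))^2 / (2g) = (199*sin(76°))^2 / (2*9.81) = 1900 m

1900 m


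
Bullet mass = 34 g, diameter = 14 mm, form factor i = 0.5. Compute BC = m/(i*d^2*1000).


BC = m/(i*d^2*1000) = 34/(0.5 * 14^2 * 1000) = 0.0003469

0.0003469


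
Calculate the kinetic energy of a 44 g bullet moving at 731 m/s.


E = 0.5*m*v^2 = 0.5*0.044*731^2 = 11756 J

11756 J


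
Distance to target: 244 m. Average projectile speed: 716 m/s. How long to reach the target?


t = d/v = 244/716 = 0.3408 s

0.3408 s


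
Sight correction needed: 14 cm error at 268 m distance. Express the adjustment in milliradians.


1 mrad subtends 1 cm per 10 m of range, so adj = error_cm / (dist_m / 10) = 14 / (268/10) = 0.5224 mrad

0.5224 mrad


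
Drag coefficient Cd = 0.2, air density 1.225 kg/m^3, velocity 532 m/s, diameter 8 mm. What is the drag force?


A = pi*(d/2)^2 = pi*(8/2000)^2 = 5.02655e-05 m^2
Fd = 0.5*Cd*rho*A*v^2 = 0.5*0.2*1.225*5.02655e-05*532^2 = 1.743 N

1.743 N


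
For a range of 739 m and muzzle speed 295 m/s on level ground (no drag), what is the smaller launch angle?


sin(2*theta) = R*g/v0^2 = 739*9.81/295^2 = 0.0833047, theta = arcsin(0.0833047)/2 = 2.389°

2.389 degrees


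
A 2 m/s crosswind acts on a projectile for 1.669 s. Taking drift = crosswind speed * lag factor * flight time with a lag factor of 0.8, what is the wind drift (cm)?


drift = v_wind * lag * t = 2 * 0.8 * 1.669 = 2.6704 m ≈ 267 cm

267 cm


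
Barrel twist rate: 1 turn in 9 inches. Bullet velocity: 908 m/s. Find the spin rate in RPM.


twist_m = 9*0.0254 = 0.2286 m
spin = v/twist = 908/0.2286 = 3972.003 rev/s
RPM = spin*60 = 3972.003*60 ≈ 238320 RPM

238320 RPM


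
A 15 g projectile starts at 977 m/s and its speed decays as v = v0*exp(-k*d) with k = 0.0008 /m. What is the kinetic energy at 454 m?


v = v0*exp(-k*d) = 977*exp(-0.0008*454) = 679.452 m/s
E = 0.5*m*v^2 = 0.5*0.015*679.452^2 = 3462 J

3462 J


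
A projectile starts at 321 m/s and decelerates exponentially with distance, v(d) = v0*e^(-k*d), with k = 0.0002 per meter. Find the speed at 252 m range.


v = v0*exp(-k*d) = 321*exp(-0.0002*252) = 305.2 m/s

305.2 m/s


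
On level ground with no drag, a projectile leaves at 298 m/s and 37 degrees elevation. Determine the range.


R = v0^2 * sin(2*theta) / g = 298^2 * sin(2*37°) / 9.81 = 8702 m

8702 m


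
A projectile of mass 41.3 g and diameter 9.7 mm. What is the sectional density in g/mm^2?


SD = m/d^2 = 41.3/9.7^2 = 0.4389 g/mm^2

0.4389 g/mm^2


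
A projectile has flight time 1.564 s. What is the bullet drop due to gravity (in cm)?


drop = 0.5*g*t^2 = 0.5*9.81*1.564^2 = 11.9981 m ≈ 1200 cm

1200 cm


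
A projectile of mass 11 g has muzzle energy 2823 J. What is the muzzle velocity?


v = sqrt(2*E/m) = sqrt(2*2823/0.011) = 716.4 m/s

716.4 m/s


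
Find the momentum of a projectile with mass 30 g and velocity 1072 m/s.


p = m*v = 0.03*1072 = 32.16 kg·m/s

32.16 kg·m/s


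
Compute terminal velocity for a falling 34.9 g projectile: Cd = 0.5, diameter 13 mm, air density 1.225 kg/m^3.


A = pi*(d/2)^2 = pi*(13/2000)^2 = 1.32732e-04 m^2
vt = sqrt(2mg/(Cd*rho*A)) = sqrt(2*0.0349*9.81/(0.5 * 1.225 * 1.32732e-04)) = 91.77 m/s

91.77 m/s


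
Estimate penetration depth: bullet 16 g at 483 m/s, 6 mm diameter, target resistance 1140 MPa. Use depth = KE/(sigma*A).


A = pi*(d/2)^2 = pi*(6/2)^2 = 28.2743 mm^2
E = 0.5*m*v^2 = 0.5*0.016*483^2 = 1866.31 J
depth = E/(sigma*A) = 1866.31 J / (1140 MPa * 28.2743 mm^2) = 1866.31/(1140 * 28.2743) m = 0.0579011 m ≈ 57.9 mm

57.9 mm


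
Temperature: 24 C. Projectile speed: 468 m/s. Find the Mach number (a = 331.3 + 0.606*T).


a = 331.3 + 0.606*(24) = 345.844 m/s
M = v/a = 468/345.844 = 1.353

1.353


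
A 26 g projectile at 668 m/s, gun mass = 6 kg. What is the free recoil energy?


v_r = m_p*v_p/m_gun = 0.026*668/6 = 2.89467 m/s, E_r = 0.5*m_gun*v_r^2 = 0.5*6*2.89467^2 = 25.14 J

25.14 J


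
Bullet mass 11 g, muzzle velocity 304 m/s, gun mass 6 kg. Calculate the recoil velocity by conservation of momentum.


v_recoil = m_p * v_p / m_gun = 0.011 * 304 / 6 = 0.5573 m/s

0.5573 m/s


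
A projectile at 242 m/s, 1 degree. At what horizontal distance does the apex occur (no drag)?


R = v0^2*sin(2*theta)/g = 242^2*sin(2*1°)/9.81 = 208.344 m
apex_dist = R/2 = 208.344/2 = 104.2 m

104.2 m


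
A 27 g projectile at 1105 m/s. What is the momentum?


p = m*v = 0.027*1105 = 29.84 kg·m/s

29.84 kg·m/s


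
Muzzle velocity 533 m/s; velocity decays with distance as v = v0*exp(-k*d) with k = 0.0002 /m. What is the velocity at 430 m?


v = v0*exp(-k*d) = 533*exp(-0.0002*430) = 489.1 m/s

489.1 m/s


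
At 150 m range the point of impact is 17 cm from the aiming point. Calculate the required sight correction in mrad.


1 mrad subtends 1 cm per 10 m of range, so adj = error_cm / (dist_m / 10) = 17 / (150/10) = 1.133 mrad

1.133 mrad


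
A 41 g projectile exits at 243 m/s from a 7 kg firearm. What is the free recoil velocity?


v_recoil = m_p * v_p / m_gun = 0.041 * 243 / 7 = 1.423 m/s

1.423 m/s


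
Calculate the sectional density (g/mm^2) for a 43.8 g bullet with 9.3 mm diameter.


SD = m/d^2 = 43.8/9.3^2 = 0.5064 g/mm^2

0.5064 g/mm^2


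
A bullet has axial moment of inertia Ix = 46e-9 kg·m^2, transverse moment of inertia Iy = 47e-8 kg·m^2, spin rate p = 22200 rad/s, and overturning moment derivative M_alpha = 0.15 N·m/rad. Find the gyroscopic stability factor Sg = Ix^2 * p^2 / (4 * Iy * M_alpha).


Sg = Ix^2 * p^2 / (4 * Iy * M_alpha) = (46e-9)^2 * 22200^2 / (4 * 47e-8 * 0.15) = 3.698

3.698


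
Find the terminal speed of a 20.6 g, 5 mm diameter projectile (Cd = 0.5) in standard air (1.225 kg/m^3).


A = pi*(d/2)^2 = pi*(5/2000)^2 = 1.96350e-05 m^2
vt = sqrt(2mg/(Cd*rho*A)) = sqrt(2*0.0206*9.81/(0.5 * 1.225 * 1.96350e-05)) = 183.3 m/s

183.3 m/s


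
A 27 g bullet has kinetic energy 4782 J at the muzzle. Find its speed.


v = sqrt(2*E/m) = sqrt(2*4782/0.027) = 595.2 m/s

595.2 m/s


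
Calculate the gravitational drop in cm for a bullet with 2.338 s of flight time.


drop = 0.5*g*t^2 = 0.5*9.81*2.338^2 = 26.8119 m ≈ 2681 cm

2681 cm


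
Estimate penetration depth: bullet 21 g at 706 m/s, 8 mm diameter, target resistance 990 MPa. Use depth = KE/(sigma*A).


A = pi*(d/2)^2 = pi*(8/2)^2 = 50.2655 mm^2
E = 0.5*m*v^2 = 0.5*0.021*706^2 = 5233.58 J
depth = E/(sigma*A) = 5233.58 J / (990 MPa * 50.2655 mm^2) = 5233.58/(990 * 50.2655) m = 0.10517 m ≈ 105.2 mm

105.2 mm


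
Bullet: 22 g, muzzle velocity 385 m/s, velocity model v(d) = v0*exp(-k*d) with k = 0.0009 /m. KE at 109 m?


v = v0*exp(-k*d) = 385*exp(-0.0009*109) = 349.025 m/s
E = 0.5*m*v^2 = 0.5*0.022*349.025^2 = 1340 J

1340 J


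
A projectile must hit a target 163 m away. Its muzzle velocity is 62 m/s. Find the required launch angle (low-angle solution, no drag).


sin(2*theta) = R*g/v0^2 = 163*9.81/62^2 = 0.415981, theta = arcsin(0.415981)/2 = 12.29°

12.29 degrees


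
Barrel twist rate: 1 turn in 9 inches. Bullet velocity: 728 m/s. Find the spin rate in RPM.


twist_m = 9*0.0254 = 0.2286 m
spin = v/twist = 728/0.2286 = 3184.602 rev/s
RPM = spin*60 = 3184.602*60 ≈ 191076 RPM

191076 RPM


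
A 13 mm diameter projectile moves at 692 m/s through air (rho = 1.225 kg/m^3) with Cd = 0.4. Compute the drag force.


A = pi*(d/2)^2 = pi*(13/2000)^2 = 1.32732e-04 m^2
Fd = 0.5*Cd*rho*A*v^2 = 0.5*0.4*1.225*1.32732e-04*692^2 = 15.57 N

15.57 N
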